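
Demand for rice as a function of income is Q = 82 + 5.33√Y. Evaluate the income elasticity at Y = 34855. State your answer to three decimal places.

At Y = 34855: Q = 1077.084.
dQ/dY = 5.33/(2√Y) = 0.0142746 at this income.
η = (dQ/dY)·(Y/Q) = 0.0142746 × (34855/1077.084) = 0.462.

0.462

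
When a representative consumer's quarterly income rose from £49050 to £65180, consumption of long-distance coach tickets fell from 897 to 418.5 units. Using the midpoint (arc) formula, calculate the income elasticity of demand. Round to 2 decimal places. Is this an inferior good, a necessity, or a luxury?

-2.58 (inferior good)

ΔQ = 418.5 − 897 = -478.5; midpoint Q̄ = (897 + 418.5)/2 = 657.75.
ΔI = 65180 − 49050 = 16130; midpoint Ī = (49050 + 65180)/2 = 57115.
η = (ΔQ/Q̄) ÷ (ΔI/Ī) = (-478.5/657.75) ÷ (16130/57115) = -2.58.
η < 0 ⇒ inferior good.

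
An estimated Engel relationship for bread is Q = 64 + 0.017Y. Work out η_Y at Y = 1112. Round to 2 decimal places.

At Y = 1112: Q = 82.904.
dQ/dY = 0.017.
η = (dQ/dY)·(Y/Q) = 0.017 × (1112/82.904) = 0.23.

0.23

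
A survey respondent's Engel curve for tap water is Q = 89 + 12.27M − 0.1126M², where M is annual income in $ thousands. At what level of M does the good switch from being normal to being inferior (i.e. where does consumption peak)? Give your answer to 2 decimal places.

54.48

dQ/dM = 12.27 − 0.2252M.
The good is inferior where dQ/dM < 0. Setting dQ/dM = 0 gives M = 12.27 / 0.2252 = 54.48.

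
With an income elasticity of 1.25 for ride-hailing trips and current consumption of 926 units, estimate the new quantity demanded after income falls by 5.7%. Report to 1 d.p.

860.0

%ΔQ ≈ η × %ΔI = 1.25 × (-5.7%) = -7.125%.
New Q ≈ 926 × (1 − 0.07125) = 860.0.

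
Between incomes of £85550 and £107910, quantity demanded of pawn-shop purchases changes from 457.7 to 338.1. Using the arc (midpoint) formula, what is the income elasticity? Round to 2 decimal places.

ΔQ = 338.1 − 457.7 = -119.6; midpoint Q̄ = (457.7 + 338.1)/2 = 397.9.
ΔI = 107910 − 85550 = 22360; midpoint Ī = (85550 + 107910)/2 = 96730.
η = (ΔQ/Q̄) ÷ (ΔI/Ī) = (-119.6/397.9) ÷ (22360/96730) = -1.30.

-1.30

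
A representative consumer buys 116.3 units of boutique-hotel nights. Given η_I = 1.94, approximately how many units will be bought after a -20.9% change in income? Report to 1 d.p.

69.1

%ΔQ ≈ η × %ΔI = 1.94 × (-20.9%) = -40.546%.
New Q ≈ 116.3 × (1 − 0.40546) = 69.1.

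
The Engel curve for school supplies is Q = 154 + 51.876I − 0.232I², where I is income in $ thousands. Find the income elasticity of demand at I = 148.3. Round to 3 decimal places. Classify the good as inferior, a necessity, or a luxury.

At I = 148.3: Q = 2744.8603.
dQ/dI = 51.876 − 0.464I = -16.93520.
η = (dQ/dI)·(I/Q) = -16.93520 × (148.3/2744.8603) = -0.915.
η < 0 ⇒ inferior good.

-0.915 (inferior good)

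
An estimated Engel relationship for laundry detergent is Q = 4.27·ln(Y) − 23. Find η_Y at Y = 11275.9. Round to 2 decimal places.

At Y = 11275.9: Q = 16.841.
dQ/dY = 4.27/Y = 0.000378684 at this income.
η = (dQ/dY)·(Y/Q) = 0.000378684 × (11275.9/16.841) = 0.25.

0.25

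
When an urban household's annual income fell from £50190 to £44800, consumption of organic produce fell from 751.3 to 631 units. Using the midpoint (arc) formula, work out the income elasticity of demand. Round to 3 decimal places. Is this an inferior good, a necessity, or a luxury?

ΔQ = 631 − 751.3 = -120.3; midpoint Q̄ = (751.3 + 631)/2 = 691.15.
ΔI = 44800 − 50190 = -5390; midpoint Ī = (50190 + 44800)/2 = 47495.
η = (ΔQ/Q̄) ÷ (ΔI/Ī) = (-120.3/691.15) ÷ (-5390/47495) = 1.534.
η > 1 ⇒ luxury.

1.534 (luxury)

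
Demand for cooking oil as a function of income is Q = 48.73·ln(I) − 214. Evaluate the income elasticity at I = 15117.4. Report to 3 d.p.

0.191

At I = 15117.4: Q = 254.958.
dQ/dI = 48.73/I = 0.00322344 at this income.
η = (dQ/dI)·(I/Q) = 0.00322344 × (15117.4/254.958) = 0.191.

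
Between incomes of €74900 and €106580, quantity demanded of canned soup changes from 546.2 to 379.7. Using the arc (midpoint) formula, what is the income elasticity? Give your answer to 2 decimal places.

ΔQ = 379.7 − 546.2 = -166.5; midpoint Q̄ = (546.2 + 379.7)/2 = 462.95.
ΔI = 106580 − 74900 = 31680; midpoint Ī = (74900 + 106580)/2 = 90740.
η = (ΔQ/Q̄) ÷ (ΔI/Ī) = (-166.5/462.95) ÷ (31680/90740) = -1.03.

-1.03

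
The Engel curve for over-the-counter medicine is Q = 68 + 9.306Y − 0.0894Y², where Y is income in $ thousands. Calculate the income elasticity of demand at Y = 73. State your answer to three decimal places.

At Y = 73: Q = 270.9254.
dQ/dY = 9.306 − 0.1788Y = -3.74640.
η = (dQ/dY)·(Y/Q) = -3.74640 × (73/270.9254) = -1.009.

-1.009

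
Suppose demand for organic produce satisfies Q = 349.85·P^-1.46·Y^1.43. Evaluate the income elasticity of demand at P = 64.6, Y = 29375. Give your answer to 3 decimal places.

For a multiplicative demand Q = A·P^α·Y^β, the income elasticity is β everywhere.
Here β = 1.43, so η = 1.430.

1.430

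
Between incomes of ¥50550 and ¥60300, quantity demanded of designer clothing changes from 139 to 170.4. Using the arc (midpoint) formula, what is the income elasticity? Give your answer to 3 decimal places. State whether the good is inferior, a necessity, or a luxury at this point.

ΔQ = 170.4 − 139 = 31.4; midpoint Q̄ = (139 + 170.4)/2 = 154.7.
ΔI = 60300 − 50550 = 9750; midpoint Ī = (50550 + 60300)/2 = 55425.
η = (ΔQ/Q̄) ÷ (ΔI/Ī) = (31.4/154.7) ÷ (9750/55425) = 1.154.
η > 1 ⇒ luxury.

1.154 (luxury)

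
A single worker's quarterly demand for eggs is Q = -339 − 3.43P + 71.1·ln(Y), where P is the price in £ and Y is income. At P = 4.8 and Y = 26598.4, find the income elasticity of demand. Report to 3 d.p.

At P = 4.8, Y = 26598.4: Q = 368.946.
Holding P constant, ∂Q/∂Y = 71.1/Y = 0.00267309.
η_Y = (∂Q/∂Y)·(Y/Q) = 0.00267309 × (26598.4/368.946) = 0.193.

0.193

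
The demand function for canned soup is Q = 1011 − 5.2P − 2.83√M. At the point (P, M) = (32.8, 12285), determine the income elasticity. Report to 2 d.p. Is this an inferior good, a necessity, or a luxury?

At P = 32.8, M = 12285: Q = 526.769.
Holding P constant, ∂Q/∂M = -2.83/(2√M) = -0.0127664.
η_M = (∂Q/∂M)·(M/Q) = -0.0127664 × (12285/526.769) = -0.30.
Since η < 0, this is an inferior good.

-0.30 (inferior good)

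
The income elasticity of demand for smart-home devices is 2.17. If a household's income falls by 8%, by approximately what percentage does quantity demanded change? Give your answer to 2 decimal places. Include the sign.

%ΔQ ≈ η × %ΔI = 2.17 × (-8%) = -17.36%.

-17.36%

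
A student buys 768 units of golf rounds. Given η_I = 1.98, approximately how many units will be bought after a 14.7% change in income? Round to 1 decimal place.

%ΔQ ≈ η × %ΔI = 1.98 × 14.7% = 29.106%.
New Q ≈ 768 × (1 + 0.29106) = 991.5.

991.5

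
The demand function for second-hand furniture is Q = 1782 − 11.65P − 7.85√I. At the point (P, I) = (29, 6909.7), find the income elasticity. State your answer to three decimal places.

At P = 29, I = 6909.7: Q = 791.622.
Holding P constant, ∂Q/∂I = -7.85/(2√I) = -0.0472183.
η_I = (∂Q/∂I)·(I/Q) = -0.0472183 × (6909.7/791.622) = -0.412.

-0.412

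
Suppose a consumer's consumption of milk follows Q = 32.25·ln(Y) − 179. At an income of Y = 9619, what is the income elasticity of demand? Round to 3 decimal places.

At Y = 9619: Q = 116.781.
dQ/dY = 32.25/Y = 0.00335274 at this income.
η = (dQ/dY)·(Y/Q) = 0.00335274 × (9619/116.781) = 0.276.

0.276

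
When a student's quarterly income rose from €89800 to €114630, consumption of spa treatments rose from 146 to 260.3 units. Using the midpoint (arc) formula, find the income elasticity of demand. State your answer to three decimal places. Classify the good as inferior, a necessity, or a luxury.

2.316 (luxury)

ΔQ = 260.3 − 146 = 114.3; midpoint Q̄ = (146 + 260.3)/2 = 203.15.
ΔI = 114630 − 89800 = 24830; midpoint Ī = (89800 + 114630)/2 = 102215.
η = (ΔQ/Q̄) ÷ (ΔI/Ī) = (114.3/203.15) ÷ (24830/102215) = 2.316.
η > 1 ⇒ luxury.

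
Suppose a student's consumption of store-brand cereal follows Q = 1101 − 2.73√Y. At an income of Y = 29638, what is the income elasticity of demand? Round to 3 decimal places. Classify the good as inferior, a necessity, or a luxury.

At Y = 29638: Q = 631.012.
dQ/dY = -2.73/(2√Y) = -0.00792881 at this income.
η = (dQ/dY)·(Y/Q) = -0.00792881 × (29638/631.012) = -0.372.
Since η < 0, the good is an inferior good.

-0.372 (inferior good)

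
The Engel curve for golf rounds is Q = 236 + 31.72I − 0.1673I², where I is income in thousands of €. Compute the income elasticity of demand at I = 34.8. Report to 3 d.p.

0.614

At I = 34.8: Q = 1137.2490.
dQ/dI = 31.72 − 0.3346I = 20.07592.
η = (dQ/dI)·(I/Q) = 20.07592 × (34.8/1137.2490) = 0.614.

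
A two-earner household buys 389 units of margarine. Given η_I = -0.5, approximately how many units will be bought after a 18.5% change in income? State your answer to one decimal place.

%ΔQ ≈ η × %ΔI = -0.5 × 18.5% = -9.25%.
New Q ≈ 389 × (1 − 0.0925) = 353.0.

353.0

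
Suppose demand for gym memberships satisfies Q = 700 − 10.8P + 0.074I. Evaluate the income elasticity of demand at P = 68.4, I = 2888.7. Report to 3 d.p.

At P = 68.4, I = 2888.7: Q = 175.044.
Holding P constant, ∂Q/∂I = 0.074.
η_I = (∂Q/∂I)·(I/Q) = 0.074 × (2888.7/175.044) = 1.221.

1.221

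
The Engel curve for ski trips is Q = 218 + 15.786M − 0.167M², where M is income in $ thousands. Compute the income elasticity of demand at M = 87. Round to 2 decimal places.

At M = 87: Q = 327.3590.
dQ/dM = 15.786 − 0.334M = -13.27200.
η = (dQ/dM)·(M/Q) = -13.27200 × (87/327.3590) = -3.53.

-3.53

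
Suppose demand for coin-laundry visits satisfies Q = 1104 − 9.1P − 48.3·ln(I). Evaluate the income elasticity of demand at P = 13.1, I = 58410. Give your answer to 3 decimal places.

-0.106

At P = 13.1, I = 58410: Q = 454.686.
Holding P constant, ∂Q/∂I = -48.3/I = -0.000826913.
η_I = (∂Q/∂I)·(I/Q) = -0.000826913 × (58410/454.686) = -0.106.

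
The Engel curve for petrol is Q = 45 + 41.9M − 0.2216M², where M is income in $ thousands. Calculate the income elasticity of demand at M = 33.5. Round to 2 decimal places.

At M = 33.5: Q = 1199.9594.
dQ/dM = 41.9 − 0.4432M = 27.05280.
η = (dQ/dM)·(M/Q) = 27.05280 × (33.5/1199.9594) = 0.76.

0.76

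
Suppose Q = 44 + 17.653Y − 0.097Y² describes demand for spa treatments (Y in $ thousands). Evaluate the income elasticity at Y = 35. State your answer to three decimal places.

0.700

At Y = 35: Q = 543.0300.
dQ/dY = 17.653 − 0.194Y = 10.86300.
η = (dQ/dY)·(Y/Q) = 10.86300 × (35/543.0300) = 0.700.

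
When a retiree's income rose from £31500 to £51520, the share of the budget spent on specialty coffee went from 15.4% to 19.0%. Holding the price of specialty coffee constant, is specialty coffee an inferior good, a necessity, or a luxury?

The budget share rises as income rises, so η > 1.

luxury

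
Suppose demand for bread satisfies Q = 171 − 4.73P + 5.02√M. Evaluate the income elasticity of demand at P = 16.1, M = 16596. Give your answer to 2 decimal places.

0.44

At P = 16.1, M = 16596: Q = 741.551.
Holding P constant, ∂Q/∂M = 5.02/(2√M) = 0.0194837.
η_M = (∂Q/∂M)·(M/Q) = 0.0194837 × (16596/741.551) = 0.44.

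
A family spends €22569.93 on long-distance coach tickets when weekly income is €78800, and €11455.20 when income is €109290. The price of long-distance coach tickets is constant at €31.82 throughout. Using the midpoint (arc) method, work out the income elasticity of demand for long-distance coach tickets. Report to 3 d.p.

With a constant price, Q₁ = 22569.93/31.82 = 709.300 and Q₂ = 11455.20/31.82 = 360.000 (equivalently, work directly with expenditure since P cancels).
Midpoint %ΔQ = (11455.20 − 22569.93)/17012.57 = -0.65332; midpoint %ΔI = (109290 − 78800)/94045 = 0.32421.
η = -0.65332 / 0.32421 = -2.015.

-2.015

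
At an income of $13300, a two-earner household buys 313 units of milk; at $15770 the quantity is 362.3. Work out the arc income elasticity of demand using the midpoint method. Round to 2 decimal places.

0.86

ΔQ = 362.3 − 313 = 49.3; midpoint Q̄ = (313 + 362.3)/2 = 337.65.
ΔI = 15770 − 13300 = 2470; midpoint Ī = (13300 + 15770)/2 = 14535.
η = (ΔQ/Q̄) ÷ (ΔI/Ī) = (49.3/337.65) ÷ (2470/14535) = 0.86.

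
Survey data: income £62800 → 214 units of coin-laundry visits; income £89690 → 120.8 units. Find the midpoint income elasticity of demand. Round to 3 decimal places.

ΔQ = 120.8 − 214 = -93.2; midpoint Q̄ = (214 + 120.8)/2 = 167.4.
ΔI = 89690 − 62800 = 26890; midpoint Ī = (62800 + 89690)/2 = 76245.
η = (ΔQ/Q̄) ÷ (ΔI/Ī) = (-93.2/167.4) ÷ (26890/76245) = -1.579.

-1.579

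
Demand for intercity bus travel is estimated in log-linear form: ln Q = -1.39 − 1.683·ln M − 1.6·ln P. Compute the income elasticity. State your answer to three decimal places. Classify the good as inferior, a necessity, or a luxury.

-1.683 (inferior good)

In a log-linear demand, the coefficient on ln M is the income elasticity.
So η = -1.683.
η < 0 ⇒ inferior good.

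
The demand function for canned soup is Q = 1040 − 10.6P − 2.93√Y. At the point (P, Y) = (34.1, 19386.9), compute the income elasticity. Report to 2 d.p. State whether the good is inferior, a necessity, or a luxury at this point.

-0.75 (inferior good)

At P = 34.1, Y = 19386.9: Q = 270.576.
Holding P constant, ∂Q/∂Y = -2.93/(2√Y) = -0.0105216.
η_Y = (∂Q/∂Y)·(Y/Q) = -0.0105216 × (19386.9/270.576) = -0.75.
Since η < 0, this is an inferior good.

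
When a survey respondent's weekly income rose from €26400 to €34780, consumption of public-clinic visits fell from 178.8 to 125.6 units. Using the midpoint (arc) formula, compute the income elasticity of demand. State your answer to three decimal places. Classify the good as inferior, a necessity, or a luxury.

-1.276 (inferior good)

ΔQ = 125.6 − 178.8 = -53.2; midpoint Q̄ = (178.8 + 125.6)/2 = 152.2.
ΔI = 34780 − 26400 = 8380; midpoint Ī = (26400 + 34780)/2 = 30590.
η = (ΔQ/Q̄) ÷ (ΔI/Ī) = (-53.2/152.2) ÷ (8380/30590) = -1.276.
η < 0 ⇒ inferior good.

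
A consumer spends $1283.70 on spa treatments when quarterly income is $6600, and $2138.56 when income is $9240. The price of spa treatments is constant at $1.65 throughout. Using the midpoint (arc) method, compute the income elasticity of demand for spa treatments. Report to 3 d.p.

With a constant price, Q₁ = 1283.70/1.65 = 778.000 and Q₂ = 2138.56/1.65 = 1296.097 (equivalently, work directly with expenditure since P cancels).
Midpoint %ΔQ = (2138.56 − 1283.70)/1711.13 = 0.49959; midpoint %ΔI = (9240 − 6600)/7920 = 0.33333.
η = 0.49959 / 0.33333 = 1.499.

1.499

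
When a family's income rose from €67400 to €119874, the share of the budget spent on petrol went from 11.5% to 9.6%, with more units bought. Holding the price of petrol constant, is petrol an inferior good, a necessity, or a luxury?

Quantity rises but the budget share falls as income rises, so 0 < η < 1.

necessity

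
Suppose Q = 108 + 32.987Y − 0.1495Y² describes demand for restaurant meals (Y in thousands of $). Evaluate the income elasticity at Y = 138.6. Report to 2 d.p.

-0.65

At Y = 138.6: Q = 1808.1092.
dQ/dY = 32.987 − 0.299Y = -8.45440.
η = (dQ/dY)·(Y/Q) = -8.45440 × (138.6/1808.1092) = -0.65.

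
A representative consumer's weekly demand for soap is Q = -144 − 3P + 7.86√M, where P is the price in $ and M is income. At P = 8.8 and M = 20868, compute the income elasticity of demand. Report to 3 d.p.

0.588

At P = 8.8, M = 20868: Q = 965.037.
Holding P constant, ∂Q/∂M = 7.86/(2√M) = 0.0272052.
η_M = (∂Q/∂M)·(M/Q) = 0.0272052 × (20868/965.037) = 0.588.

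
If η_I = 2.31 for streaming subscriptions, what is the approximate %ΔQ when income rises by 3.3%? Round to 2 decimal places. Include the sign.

%ΔQ ≈ η × %ΔI = 2.31 × 3.3% = 7.62%.

7.62%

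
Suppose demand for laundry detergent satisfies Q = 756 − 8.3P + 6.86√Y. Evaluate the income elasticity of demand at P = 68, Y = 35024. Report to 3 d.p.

0.435

At P = 68, Y = 35024: Q = 1475.428.
Holding P constant, ∂Q/∂Y = 6.86/(2√Y) = 0.0183278.
η_Y = (∂Q/∂Y)·(Y/Q) = 0.0183278 × (35024/1475.428) = 0.435.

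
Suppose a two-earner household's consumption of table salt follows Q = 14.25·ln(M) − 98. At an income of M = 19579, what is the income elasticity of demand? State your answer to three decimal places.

At M = 19579: Q = 42.822.
dQ/dM = 14.25/M = 0.000727821 at this income.
η = (dQ/dM)·(M/Q) = 0.000727821 × (19579/42.822) = 0.333.

0.333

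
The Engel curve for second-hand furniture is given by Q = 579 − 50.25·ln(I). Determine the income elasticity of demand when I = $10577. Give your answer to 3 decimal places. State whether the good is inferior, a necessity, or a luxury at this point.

-0.443 (inferior good)

At I = 10577: Q = 113.362.
dQ/dI = -50.25/I = -0.00475087 at this income.
η = (dQ/dI)·(I/Q) = -0.00475087 × (10577/113.362) = -0.443.
Since η < 0, the good is an inferior good.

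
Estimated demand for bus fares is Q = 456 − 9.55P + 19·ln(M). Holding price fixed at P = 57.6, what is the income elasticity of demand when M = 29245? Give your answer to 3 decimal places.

0.188

At P = 57.6, M = 29245: Q = 101.306.
Holding P constant, ∂Q/∂M = 19/M = 0.000649684.
η_M = (∂Q/∂M)·(M/Q) = 0.000649684 × (29245/101.306) = 0.188.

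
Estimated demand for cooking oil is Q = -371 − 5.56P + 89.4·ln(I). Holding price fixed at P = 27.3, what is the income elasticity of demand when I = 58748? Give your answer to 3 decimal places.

At P = 27.3, I = 58748: Q = 458.915.
Holding P constant, ∂Q/∂I = 89.4/I = 0.00152175.
η_I = (∂Q/∂I)·(I/Q) = 0.00152175 × (58748/458.915) = 0.195.

0.195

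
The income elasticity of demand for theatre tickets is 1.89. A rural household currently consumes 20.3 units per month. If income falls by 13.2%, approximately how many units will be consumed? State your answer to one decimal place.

%ΔQ ≈ η × %ΔI = 1.89 × (-13.2%) = -24.948%.
New Q ≈ 20.3 × (1 − 0.24948) = 15.2.

15.2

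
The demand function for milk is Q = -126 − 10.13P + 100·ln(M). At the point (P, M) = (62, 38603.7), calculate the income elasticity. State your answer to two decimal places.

At P = 62, M = 38603.7: Q = 302.050.
Holding P constant, ∂Q/∂M = 100/M = 0.00259043.
η_M = (∂Q/∂M)·(M/Q) = 0.00259043 × (38603.7/302.050) = 0.33.

0.33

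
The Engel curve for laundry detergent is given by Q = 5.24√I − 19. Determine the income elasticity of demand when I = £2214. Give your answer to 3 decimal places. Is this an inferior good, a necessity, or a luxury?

0.542 (necessity)

At I = 2214: Q = 227.559.
dQ/dI = 5.24/(2√I) = 0.0556817 at this income.
η = (dQ/dI)·(I/Q) = 0.0556817 × (2214/227.559) = 0.542.
Since 0 < η < 1, the good is a necessity.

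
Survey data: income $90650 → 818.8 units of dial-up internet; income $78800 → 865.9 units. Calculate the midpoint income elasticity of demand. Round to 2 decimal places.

-0.40

ΔQ = 865.9 − 818.8 = 47.1; midpoint Q̄ = (818.8 + 865.9)/2 = 842.35.
ΔI = 78800 − 90650 = -11850; midpoint Ī = (90650 + 78800)/2 = 84725.
η = (ΔQ/Q̄) ÷ (ΔI/Ī) = (47.1/842.35) ÷ (-11850/84725) = -0.40.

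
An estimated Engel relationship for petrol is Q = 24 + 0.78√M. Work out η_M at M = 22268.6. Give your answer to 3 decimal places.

At M = 22268.6: Q = 140.397.
dQ/dM = 0.78/(2√M) = 0.00261347 at this income.
η = (dQ/dM)·(M/Q) = 0.00261347 × (22268.6/140.397) = 0.415.

0.415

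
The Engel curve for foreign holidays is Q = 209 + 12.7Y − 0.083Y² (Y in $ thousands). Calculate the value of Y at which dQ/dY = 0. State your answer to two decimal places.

76.51

dQ/dY = 12.7 − 0.166Y.
The good is inferior where dQ/dY < 0. Setting dQ/dY = 0 gives Y = 12.7 / 0.166 = 76.51.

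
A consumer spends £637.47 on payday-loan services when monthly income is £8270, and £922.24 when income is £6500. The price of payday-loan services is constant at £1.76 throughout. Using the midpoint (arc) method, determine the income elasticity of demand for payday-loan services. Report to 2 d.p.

-1.52

With a constant price, Q₁ = 637.47/1.76 = 362.199 and Q₂ = 922.24/1.76 = 524.000 (equivalently, work directly with expenditure since P cancels).
Midpoint %ΔQ = (922.24 − 637.47)/779.86 = 0.36516; midpoint %ΔI = (6500 − 8270)/7385 = -0.23968.
η = 0.36516 / -0.23968 = -1.52.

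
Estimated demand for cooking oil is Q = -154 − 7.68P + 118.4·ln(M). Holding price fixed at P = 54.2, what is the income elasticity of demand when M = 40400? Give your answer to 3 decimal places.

0.173

At P = 54.2, M = 40400: Q = 685.564.
Holding P constant, ∂Q/∂M = 118.4/M = 0.00293069.
η_M = (∂Q/∂M)·(M/Q) = 0.00293069 × (40400/685.564) = 0.173.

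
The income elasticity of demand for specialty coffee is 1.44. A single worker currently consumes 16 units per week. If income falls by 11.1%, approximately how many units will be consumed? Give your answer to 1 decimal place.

%ΔQ ≈ η × %ΔI = 1.44 × (-11.1%) = -15.984%.
New Q ≈ 16 × (1 − 0.15984) = 13.4.

13.4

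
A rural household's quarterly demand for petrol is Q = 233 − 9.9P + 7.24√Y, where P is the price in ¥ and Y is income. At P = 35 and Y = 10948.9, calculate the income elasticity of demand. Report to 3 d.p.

0.588

At P = 35, Y = 10948.9: Q = 644.072.
Holding P constant, ∂Q/∂Y = 7.24/(2√Y) = 0.0345958.
η_Y = (∂Q/∂Y)·(Y/Q) = 0.0345958 × (10948.9/644.072) = 0.588.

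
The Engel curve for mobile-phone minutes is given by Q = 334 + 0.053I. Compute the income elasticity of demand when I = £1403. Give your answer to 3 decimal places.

0.182

At I = 1403: Q = 408.359.
dQ/dI = 0.053.
η = (dQ/dI)·(I/Q) = 0.053 × (1403/408.359) = 0.182.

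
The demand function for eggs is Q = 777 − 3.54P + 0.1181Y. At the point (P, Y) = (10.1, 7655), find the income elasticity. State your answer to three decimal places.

At P = 10.1, Y = 7655: Q = 1645.302.
Holding P constant, ∂Q/∂Y = 0.1181.
η_Y = (∂Q/∂Y)·(Y/Q) = 0.1181 × (7655/1645.302) = 0.549.

0.549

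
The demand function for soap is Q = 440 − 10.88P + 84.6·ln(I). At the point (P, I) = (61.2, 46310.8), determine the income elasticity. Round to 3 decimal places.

At P = 61.2, I = 46310.8: Q = 683.013.
Holding P constant, ∂Q/∂I = 84.6/I = 0.00182679.
η_I = (∂Q/∂I)·(I/Q) = 0.00182679 × (46310.8/683.013) = 0.124.

0.124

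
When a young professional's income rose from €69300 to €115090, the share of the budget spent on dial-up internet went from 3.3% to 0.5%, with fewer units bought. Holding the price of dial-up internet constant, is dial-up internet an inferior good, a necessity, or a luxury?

inferior good

Quantity demanded falls as income rises, so η < 0.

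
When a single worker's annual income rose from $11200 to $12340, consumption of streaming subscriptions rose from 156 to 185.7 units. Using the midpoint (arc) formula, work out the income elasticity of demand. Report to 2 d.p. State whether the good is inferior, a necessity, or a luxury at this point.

ΔQ = 185.7 − 156 = 29.7; midpoint Q̄ = (156 + 185.7)/2 = 170.85.
ΔI = 12340 − 11200 = 1140; midpoint Ī = (11200 + 12340)/2 = 11770.
η = (ΔQ/Q̄) ÷ (ΔI/Ī) = (29.7/170.85) ÷ (1140/11770) = 1.79.
η > 1 ⇒ luxury.

1.79 (luxury)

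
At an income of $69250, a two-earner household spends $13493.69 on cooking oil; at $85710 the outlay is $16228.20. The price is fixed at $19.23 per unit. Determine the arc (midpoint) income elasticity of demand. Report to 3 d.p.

With a constant price, Q₁ = 13493.69/19.23 = 701.700 and Q₂ = 16228.20/19.23 = 843.900 (equivalently, work directly with expenditure since P cancels).
Midpoint %ΔQ = (16228.20 − 13493.69)/14860.95 = 0.18401; midpoint %ΔI = (85710 − 69250)/77480 = 0.21244.
η = 0.18401 / 0.21244 = 0.866.

0.866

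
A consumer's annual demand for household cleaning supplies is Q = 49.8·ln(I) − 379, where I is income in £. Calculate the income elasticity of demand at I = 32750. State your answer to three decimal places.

At I = 32750: Q = 138.754.
dQ/dI = 49.8/I = 0.00152061 at this income.
η = (dQ/dI)·(I/Q) = 0.00152061 × (32750/138.754) = 0.359.

0.359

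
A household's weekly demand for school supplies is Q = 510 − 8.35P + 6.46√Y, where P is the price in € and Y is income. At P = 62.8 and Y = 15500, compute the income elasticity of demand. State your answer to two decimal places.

At P = 62.8, Y = 15500: Q = 789.884.
Holding P constant, ∂Q/∂Y = 6.46/(2√Y) = 0.025944.
η_Y = (∂Q/∂Y)·(Y/Q) = 0.025944 × (15500/789.884) = 0.51.

0.51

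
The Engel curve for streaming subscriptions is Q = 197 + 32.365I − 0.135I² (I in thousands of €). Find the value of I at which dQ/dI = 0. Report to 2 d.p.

119.87

dQ/dI = 32.365 − 0.27I.
The good is inferior where dQ/dI < 0. Setting dQ/dI = 0 gives I = 32.365 / 0.27 = 119.87.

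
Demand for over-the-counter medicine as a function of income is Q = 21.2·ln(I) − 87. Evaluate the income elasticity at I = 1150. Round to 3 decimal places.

0.340

At I = 1150: Q = 62.407.
dQ/dI = 21.2/I = 0.0184348 at this income.
η = (dQ/dI)·(I/Q) = 0.0184348 × (1150/62.407) = 0.340.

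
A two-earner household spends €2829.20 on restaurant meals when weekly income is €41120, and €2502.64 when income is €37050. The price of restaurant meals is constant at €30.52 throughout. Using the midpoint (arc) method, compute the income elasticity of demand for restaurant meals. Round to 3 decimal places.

With a constant price, Q₁ = 2829.20/30.52 = 92.700 and Q₂ = 2502.64/30.52 = 82.000 (equivalently, work directly with expenditure since P cancels).
Midpoint %ΔQ = (2502.64 − 2829.20)/2665.92 = -0.12249; midpoint %ΔI = (37050 − 41120)/39085 = -0.10413.
η = -0.12249 / -0.10413 = 1.176.

1.176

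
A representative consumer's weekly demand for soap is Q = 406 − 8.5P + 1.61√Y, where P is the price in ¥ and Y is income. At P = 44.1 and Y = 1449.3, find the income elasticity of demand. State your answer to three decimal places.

0.332

At P = 44.1, Y = 1449.3: Q = 92.442.
Holding P constant, ∂Q/∂Y = 1.61/(2√Y) = 0.0211454.
η_Y = (∂Q/∂Y)·(Y/Q) = 0.0211454 × (1449.3/92.442) = 0.332.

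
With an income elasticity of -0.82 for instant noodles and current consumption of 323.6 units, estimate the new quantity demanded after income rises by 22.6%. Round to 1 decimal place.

263.6

%ΔQ ≈ η × %ΔI = -0.82 × 22.6% = -18.532%.
New Q ≈ 323.6 × (1 − 0.18532) = 263.6.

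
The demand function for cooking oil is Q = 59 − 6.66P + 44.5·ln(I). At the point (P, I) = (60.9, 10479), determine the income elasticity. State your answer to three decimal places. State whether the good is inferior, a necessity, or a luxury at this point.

0.681 (necessity)

At P = 60.9, I = 10479: Q = 65.348.
Holding P constant, ∂Q/∂I = 44.5/I = 0.00424659.
η_I = (∂Q/∂I)·(I/Q) = 0.00424659 × (10479/65.348) = 0.681.
Since 0 < η < 1, this is a necessity.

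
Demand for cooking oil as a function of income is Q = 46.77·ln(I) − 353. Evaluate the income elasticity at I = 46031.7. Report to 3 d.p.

At I = 46031.7: Q = 149.173.
dQ/dI = 46.77/I = 0.00101604 at this income.
η = (dQ/dI)·(I/Q) = 0.00101604 × (46031.7/149.173) = 0.314.

0.314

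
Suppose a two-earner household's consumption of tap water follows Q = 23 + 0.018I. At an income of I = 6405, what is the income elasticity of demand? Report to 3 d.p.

At I = 6405: Q = 138.290.
dQ/dI = 0.018.
η = (dQ/dI)·(I/Q) = 0.018 × (6405/138.290) = 0.834.

0.834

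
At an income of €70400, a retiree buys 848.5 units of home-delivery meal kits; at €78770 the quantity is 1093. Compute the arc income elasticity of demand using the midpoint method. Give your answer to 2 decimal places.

2.24

ΔQ = 1093 − 848.5 = 244.5; midpoint Q̄ = (848.5 + 1093)/2 = 970.75.
ΔI = 78770 − 70400 = 8370; midpoint Ī = (70400 + 78770)/2 = 74585.
η = (ΔQ/Q̄) ÷ (ΔI/Ī) = (244.5/970.75) ÷ (8370/74585) = 2.24.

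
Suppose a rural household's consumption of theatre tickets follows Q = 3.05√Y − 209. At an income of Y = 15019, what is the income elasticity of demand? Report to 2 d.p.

1.13

At Y = 15019: Q = 164.784.
dQ/dY = 3.05/(2√Y) = 0.0124437 at this income.
η = (dQ/dY)·(Y/Q) = 0.0124437 × (15019/164.784) = 1.13.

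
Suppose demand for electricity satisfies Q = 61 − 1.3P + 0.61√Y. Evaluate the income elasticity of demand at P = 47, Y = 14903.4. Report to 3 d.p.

At P = 47, Y = 14903.4: Q = 74.368.
Holding P constant, ∂Q/∂Y = 0.61/(2√Y) = 0.00249837.
η_Y = (∂Q/∂Y)·(Y/Q) = 0.00249837 × (14903.4/74.368) = 0.501.

0.501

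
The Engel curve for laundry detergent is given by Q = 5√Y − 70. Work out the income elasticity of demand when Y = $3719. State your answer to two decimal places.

0.65

At Y = 3719: Q = 234.918.
dQ/dY = 5/(2√Y) = 0.0409946 at this income.
η = (dQ/dY)·(Y/Q) = 0.0409946 × (3719/234.918) = 0.65.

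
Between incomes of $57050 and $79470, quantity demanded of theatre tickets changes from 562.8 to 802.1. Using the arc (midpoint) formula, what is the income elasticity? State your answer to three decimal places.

ΔQ = 802.1 − 562.8 = 239.3; midpoint Q̄ = (562.8 + 802.1)/2 = 682.45.
ΔI = 79470 − 57050 = 22420; midpoint Ī = (57050 + 79470)/2 = 68260.
η = (ΔQ/Q̄) ÷ (ΔI/Ī) = (239.3/682.45) ÷ (22420/68260) = 1.068.

1.068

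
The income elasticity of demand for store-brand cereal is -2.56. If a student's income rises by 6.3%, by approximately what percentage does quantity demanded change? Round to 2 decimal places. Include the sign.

%ΔQ ≈ η × %ΔI = -2.56 × 6.3% = -16.13%.

-16.13%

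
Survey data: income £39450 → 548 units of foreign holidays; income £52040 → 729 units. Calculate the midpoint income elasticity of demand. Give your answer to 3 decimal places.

1.030

ΔQ = 729 − 548 = 181; midpoint Q̄ = (548 + 729)/2 = 638.5.
ΔI = 52040 − 39450 = 12590; midpoint Ī = (39450 + 52040)/2 = 45745.
η = (ΔQ/Q̄) ÷ (ΔI/Ī) = (181/638.5) ÷ (12590/45745) = 1.030.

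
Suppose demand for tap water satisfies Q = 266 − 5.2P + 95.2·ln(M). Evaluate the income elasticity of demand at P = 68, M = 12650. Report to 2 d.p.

0.12

At P = 68, M = 12650: Q = 811.603.
Holding P constant, ∂Q/∂M = 95.2/M = 0.00752569.
η_M = (∂Q/∂M)·(M/Q) = 0.00752569 × (12650/811.603) = 0.12.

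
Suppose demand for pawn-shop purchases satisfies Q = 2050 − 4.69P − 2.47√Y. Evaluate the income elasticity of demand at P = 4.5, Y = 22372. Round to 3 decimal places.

At P = 4.5, Y = 22372: Q = 1659.450.
Holding P constant, ∂Q/∂Y = -2.47/(2√Y) = -0.00825685.
η_Y = (∂Q/∂Y)·(Y/Q) = -0.00825685 × (22372/1659.450) = -0.111.

-0.111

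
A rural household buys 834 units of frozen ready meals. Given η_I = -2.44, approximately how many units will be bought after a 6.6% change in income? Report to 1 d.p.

%ΔQ ≈ η × %ΔI = -2.44 × 6.6% = -16.104%.
New Q ≈ 834 × (1 − 0.16104) = 699.7.

699.7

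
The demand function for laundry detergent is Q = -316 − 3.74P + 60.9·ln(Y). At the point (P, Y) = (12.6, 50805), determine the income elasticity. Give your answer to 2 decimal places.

0.21

At P = 12.6, Y = 50805: Q = 296.773.
Holding P constant, ∂Q/∂Y = 60.9/Y = 0.0011987.
η_Y = (∂Q/∂Y)·(Y/Q) = 0.0011987 × (50805/296.773) = 0.21.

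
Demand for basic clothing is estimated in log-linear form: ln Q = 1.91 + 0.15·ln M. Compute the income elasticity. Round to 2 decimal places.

0.15

In a log-linear demand, the coefficient on ln M is the income elasticity.
So η = 0.15.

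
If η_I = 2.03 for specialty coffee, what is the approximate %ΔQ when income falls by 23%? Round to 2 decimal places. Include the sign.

%ΔQ ≈ η × %ΔI = 2.03 × (-23%) = -46.69%.

-46.69%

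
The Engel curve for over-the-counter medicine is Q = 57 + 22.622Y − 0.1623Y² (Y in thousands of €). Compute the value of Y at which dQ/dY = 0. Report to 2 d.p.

dQ/dY = 22.622 − 0.3246Y.
The good is inferior where dQ/dY < 0. Setting dQ/dY = 0 gives Y = 22.622 / 0.3246 = 69.69.

69.69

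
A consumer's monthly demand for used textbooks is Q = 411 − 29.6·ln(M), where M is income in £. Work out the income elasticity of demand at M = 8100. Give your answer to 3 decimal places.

At M = 8100: Q = 144.611.
dQ/dM = -29.6/M = -0.00365432 at this income.
η = (dQ/dM)·(M/Q) = -0.00365432 × (8100/144.611) = -0.205.

-0.205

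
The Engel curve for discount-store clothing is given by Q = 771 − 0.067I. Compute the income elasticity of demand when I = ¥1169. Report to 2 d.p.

-0.11

At I = 1169: Q = 692.677.
dQ/dI = −0.067.
η = (dQ/dI)·(I/Q) = -0.067 × (1169/692.677) = -0.11.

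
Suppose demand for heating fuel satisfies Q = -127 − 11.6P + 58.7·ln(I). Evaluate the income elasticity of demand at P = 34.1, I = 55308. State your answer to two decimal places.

At P = 34.1, I = 55308: Q = 118.483.
Holding P constant, ∂Q/∂I = 58.7/I = 0.00106133.
η_I = (∂Q/∂I)·(I/Q) = 0.00106133 × (55308/118.483) = 0.50.

0.50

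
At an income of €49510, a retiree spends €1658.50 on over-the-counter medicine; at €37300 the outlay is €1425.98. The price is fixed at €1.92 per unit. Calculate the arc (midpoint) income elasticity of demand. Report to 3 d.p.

With a constant price, Q₁ = 1658.50/1.92 = 863.802 and Q₂ = 1425.98/1.92 = 742.698 (equivalently, work directly with expenditure since P cancels).
Midpoint %ΔQ = (1425.98 − 1658.50)/1542.24 = -0.15077; midpoint %ΔI = (37300 − 49510)/43405 = -0.28130.
η = -0.15077 / -0.28130 = 0.536.

0.536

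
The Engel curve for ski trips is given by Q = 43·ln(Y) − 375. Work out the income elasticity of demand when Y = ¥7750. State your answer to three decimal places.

At Y = 7750: Q = 10.084.
dQ/dY = 43/Y = 0.00554839 at this income.
η = (dQ/dY)·(Y/Q) = 0.00554839 × (7750/10.084) = 4.264.

4.264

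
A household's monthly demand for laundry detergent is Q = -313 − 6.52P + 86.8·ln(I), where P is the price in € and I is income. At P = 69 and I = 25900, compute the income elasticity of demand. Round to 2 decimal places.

At P = 69, I = 25900: Q = 119.181.
Holding P constant, ∂Q/∂I = 86.8/I = 0.00335135.
η_I = (∂Q/∂I)·(I/Q) = 0.00335135 × (25900/119.181) = 0.73.

0.73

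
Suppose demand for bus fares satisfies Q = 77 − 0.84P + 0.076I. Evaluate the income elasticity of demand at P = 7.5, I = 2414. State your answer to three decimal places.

0.722

At P = 7.5, I = 2414: Q = 254.164.
Holding P constant, ∂Q/∂I = 0.076.
η_I = (∂Q/∂I)·(I/Q) = 0.076 × (2414/254.164) = 0.722.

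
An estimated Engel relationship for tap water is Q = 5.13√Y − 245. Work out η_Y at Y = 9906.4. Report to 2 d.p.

At Y = 9906.4: Q = 265.594.
dQ/dY = 5.13/(2√Y) = 0.0257709 at this income.
η = (dQ/dY)·(Y/Q) = 0.0257709 × (9906.4/265.594) = 0.96.

0.96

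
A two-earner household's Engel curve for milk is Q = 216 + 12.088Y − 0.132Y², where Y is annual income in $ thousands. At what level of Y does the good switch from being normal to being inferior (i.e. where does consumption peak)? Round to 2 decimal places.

dQ/dY = 12.088 − 0.264Y.
The good is inferior where dQ/dY < 0. Setting dQ/dY = 0 gives Y = 12.088 / 0.264 = 45.79.

45.79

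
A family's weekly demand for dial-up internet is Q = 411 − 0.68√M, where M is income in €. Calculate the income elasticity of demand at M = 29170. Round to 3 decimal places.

-0.197

At M = 29170: Q = 294.861.
dQ/dM = -0.68/(2√M) = -0.00199072 at this income.
η = (dQ/dM)·(M/Q) = -0.00199072 × (29170/294.861) = -0.197.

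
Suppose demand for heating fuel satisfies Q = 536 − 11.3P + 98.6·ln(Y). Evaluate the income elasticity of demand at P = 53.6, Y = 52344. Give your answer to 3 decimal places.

At P = 53.6, Y = 52344: Q = 1001.667.
Holding P constant, ∂Q/∂Y = 98.6/Y = 0.00188369.
η_Y = (∂Q/∂Y)·(Y/Q) = 0.00188369 × (52344/1001.667) = 0.098.

0.098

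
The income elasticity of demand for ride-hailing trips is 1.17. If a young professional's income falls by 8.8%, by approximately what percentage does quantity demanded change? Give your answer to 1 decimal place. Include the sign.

%ΔQ ≈ η × %ΔI = 1.17 × (-8.8%) = -10.3%.

-10.3%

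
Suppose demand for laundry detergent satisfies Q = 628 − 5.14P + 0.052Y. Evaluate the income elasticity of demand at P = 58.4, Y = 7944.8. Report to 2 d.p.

At P = 58.4, Y = 7944.8: Q = 740.954.
Holding P constant, ∂Q/∂Y = 0.052.
η_Y = (∂Q/∂Y)·(Y/Q) = 0.052 × (7944.8/740.954) = 0.56.

0.56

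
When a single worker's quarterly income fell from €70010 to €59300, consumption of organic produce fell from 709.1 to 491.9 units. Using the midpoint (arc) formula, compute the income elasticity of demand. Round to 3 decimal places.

2.184

ΔQ = 491.9 − 709.1 = -217.2; midpoint Q̄ = (709.1 + 491.9)/2 = 600.5.
ΔI = 59300 − 70010 = -10710; midpoint Ī = (70010 + 59300)/2 = 64655.
η = (ΔQ/Q̄) ÷ (ΔI/Ī) = (-217.2/600.5) ÷ (-10710/64655) = 2.184.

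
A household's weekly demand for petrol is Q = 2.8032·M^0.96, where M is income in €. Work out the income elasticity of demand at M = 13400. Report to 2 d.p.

0.96

For Q = A·M^β the income elasticity is constant and equal to β.
Here β = 0.96, so η = 0.96.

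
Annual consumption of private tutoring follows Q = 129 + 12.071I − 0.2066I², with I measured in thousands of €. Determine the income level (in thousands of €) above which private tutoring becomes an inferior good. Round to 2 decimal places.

29.21

dQ/dI = 12.071 − 0.4132I.
The good is inferior where dQ/dI < 0. Setting dQ/dI = 0 gives I = 12.071 / 0.4132 = 29.21.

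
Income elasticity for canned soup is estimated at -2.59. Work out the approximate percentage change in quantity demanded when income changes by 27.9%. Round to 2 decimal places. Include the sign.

%ΔQ ≈ η × %ΔI = -2.59 × 27.9% = -72.26%.

-72.26%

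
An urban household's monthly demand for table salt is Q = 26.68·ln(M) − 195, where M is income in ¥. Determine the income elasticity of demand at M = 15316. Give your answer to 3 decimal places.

0.430

At M = 15316: Q = 62.106.
dQ/dM = 26.68/M = 0.00174197 at this income.
η = (dQ/dM)·(M/Q) = 0.00174197 × (15316/62.106) = 0.430.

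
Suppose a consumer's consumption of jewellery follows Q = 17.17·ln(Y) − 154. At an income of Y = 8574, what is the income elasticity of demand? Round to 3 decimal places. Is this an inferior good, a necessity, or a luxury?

11.447 (luxury)

At Y = 8574: Q = 1.500.
dQ/dY = 17.17/Y = 0.00200257 at this income.
η = (dQ/dY)·(Y/Q) = 0.00200257 × (8574/1.500) = 11.447.
Since η > 1, the good is a luxury.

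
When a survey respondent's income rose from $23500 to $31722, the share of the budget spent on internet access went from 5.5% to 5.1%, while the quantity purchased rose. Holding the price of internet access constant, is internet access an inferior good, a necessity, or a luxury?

necessity

Quantity rises but the budget share falls as income rises, so 0 < η < 1.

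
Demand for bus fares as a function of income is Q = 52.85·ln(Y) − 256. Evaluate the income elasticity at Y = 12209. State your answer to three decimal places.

0.219

At Y = 12209: Q = 241.315.
dQ/dY = 52.85/Y = 0.00432877 at this income.
η = (dQ/dY)·(Y/Q) = 0.00432877 × (12209/241.315) = 0.219.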